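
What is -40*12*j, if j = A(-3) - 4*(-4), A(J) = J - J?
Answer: -7680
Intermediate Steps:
A(J) = 0
j = 16 (j = 0 - 4*(-4) = 0 + 16 = 16)
-40*12*j = -40*12*16 = -480*16 = -1*7680 = -7680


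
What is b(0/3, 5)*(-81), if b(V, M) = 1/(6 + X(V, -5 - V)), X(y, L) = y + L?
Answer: -81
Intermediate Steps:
X(y, L) = L + y
b(V, M) = 1 (b(V, M) = 1/(6 + ((-5 - V) + V)) = 1/(6 - 5) = 1/1 = 1)
b(0/3, 5)*(-81) = 1*(-81) = -81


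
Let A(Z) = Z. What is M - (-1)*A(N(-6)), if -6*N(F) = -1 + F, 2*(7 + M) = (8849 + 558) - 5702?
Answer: 5540/3 ≈ 1846.7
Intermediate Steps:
M = 3691/2 (M = -7 + ((8849 + 558) - 5702)/2 = -7 + (9407 - 5702)/2 = -7 + (1/2)*3705 = -7 + 3705/2 = 3691/2 ≈ 1845.5)
N(F) = 1/6 - F/6 (N(F) = -(-1 + F)/6 = 1/6 - F/6)
M - (-1)*A(N(-6)) = 3691/2 - (-1)*(1/6 - 1/6*(-6)) = 3691/2 - (-1)*(1/6 + 1) = 3691/2 - (-1)*7/6 = 3691/2 - 1*(-7/6) = 3691/2 + 7/6 = 5540/3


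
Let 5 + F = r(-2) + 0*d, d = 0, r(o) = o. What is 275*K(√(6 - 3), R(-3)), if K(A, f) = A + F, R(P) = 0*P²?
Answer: -1925 + 275*√3 ≈ -1448.7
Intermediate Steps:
R(P) = 0
F = -7 (F = -5 + (-2 + 0*0) = -5 + (-2 + 0) = -5 - 2 = -7)
K(A, f) = -7 + A (K(A, f) = A - 7 = -7 + A)
275*K(√(6 - 3), R(-3)) = 275*(-7 + √(6 - 3)) = 275*(-7 + √3) = -1925 + 275*√3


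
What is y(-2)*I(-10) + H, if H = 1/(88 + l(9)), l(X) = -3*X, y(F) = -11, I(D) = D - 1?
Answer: 7382/61 ≈ 121.02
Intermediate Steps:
I(D) = -1 + D
H = 1/61 (H = 1/(88 - 3*9) = 1/(88 - 27) = 1/61 ≈ 0.016393)
y(-2)*I(-10) + H = -11*(-1 - 10) + 1/61 = -11*(-11) + 1/61 = 121 + 1/61 = 7382/61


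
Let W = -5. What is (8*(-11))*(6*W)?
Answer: 2640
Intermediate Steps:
(8*(-11))*(6*W) = (8*(-11))*(6*(-5)) = -88*(-30) = 2640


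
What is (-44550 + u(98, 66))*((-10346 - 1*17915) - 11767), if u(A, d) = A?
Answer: 1779324656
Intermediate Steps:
(-44550 + u(98, 66))*((-10346 - 1*17915) - 11767) = (-44550 + 98)*((-10346 - 1*17915) - 11767) = -44452*((-10346 - 17915) - 11767) = -44452*(-28261 - 11767) = -44452*(-40028) = 1779324656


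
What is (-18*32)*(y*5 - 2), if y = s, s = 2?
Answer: -4608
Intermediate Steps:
y = 2
(-18*32)*(y*5 - 2) = (-18*32)*(2*5 - 2) = -576*(10 - 2) = -576*8 = -4608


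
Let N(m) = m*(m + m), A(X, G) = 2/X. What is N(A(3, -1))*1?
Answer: 8/9 ≈ 0.88889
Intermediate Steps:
N(m) = 2*m**2 (N(m) = m*(2*m) = 2*m**2)
N(A(3, -1))*1 = (2*(2/3)**2)*1 = (2*(4/9))*1 = (8/9)*1 = 8/9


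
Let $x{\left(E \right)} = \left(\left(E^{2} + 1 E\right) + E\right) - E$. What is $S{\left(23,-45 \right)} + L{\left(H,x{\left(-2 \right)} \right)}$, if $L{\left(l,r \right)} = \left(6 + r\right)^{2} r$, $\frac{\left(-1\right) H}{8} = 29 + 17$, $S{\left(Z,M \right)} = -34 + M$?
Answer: $49$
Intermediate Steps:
$x{\left(E \right)} = E + E^{2}$ ($x{\left(E \right)} = \left(\left(E^{2} + E\right) + E\right) - E = \left(\left(E + E^{2}\right) + E\right) - E = \left(E^{2} + 2 E\right) - E = E + E^{2}$)
$H = -368$ ($H = - 8 \left(29 + 17\right) = \left(-8\right) 46 = -368$)
$L{\left(l,r \right)} = r \left(6 + r\right)^{2}$
$S{\left(23,-45 \right)} + L{\left(H,x{\left(-2 \right)} \right)} = \left(-34 - 45\right) + - 2 \left(1 - 2\right) \left(6 - 2 \left(1 - 2\right)\right)^{2} = -79 + \left(-2\right) \left(-1\right) \left(6 - -2\right)^{2} = -79 + 2 \left(6 + 2\right)^{2} = -79 + 2 \cdot 8^{2} = -79 + 2 \cdot 64 = -79 + 128 = 49$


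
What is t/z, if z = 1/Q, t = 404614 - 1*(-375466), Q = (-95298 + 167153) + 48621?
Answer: 93980918080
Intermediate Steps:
Q = 120476 (Q = 71855 + 48621 = 120476)
t = 780080 (t = 404614 + 375466 = 780080)
z = 1/120476 ≈ 8.3004e-6
t/z = 780080/(1/120476) = 780080*120476 = 93980918080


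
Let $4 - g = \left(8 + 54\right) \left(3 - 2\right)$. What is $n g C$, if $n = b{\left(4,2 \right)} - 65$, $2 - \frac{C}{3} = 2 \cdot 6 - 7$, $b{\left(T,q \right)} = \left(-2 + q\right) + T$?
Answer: $-31842$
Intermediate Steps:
$b{\left(T,q \right)} = -2 + T + q$
$g = -58$ ($g = 4 - \left(8 + 54\right) \left(3 - 2\right) = 4 - 62 \cdot 1 = 4 - 62 = -58$)
$C = -9$ ($C = 6 - 3 \left(2 \cdot 6 - 7\right) = 6 - 3 \left(12 - 7\right) = 6 - 15 = -9$)
$n = -61$ ($n = \left(-2 + 4 + 2\right) - 65 = 4 - 65 = -61$)
$n g C = \left(-61\right) \left(-58\right) \left(-9\right) = 3538 \left(-9\right) = -31842$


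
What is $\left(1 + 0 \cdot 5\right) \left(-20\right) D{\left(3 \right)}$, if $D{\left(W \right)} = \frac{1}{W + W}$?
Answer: $- \frac{10}{3} \approx -3.3333$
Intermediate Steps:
$D{\left(W \right)} = \frac{1}{2 W}$
$\left(1 + 0 \cdot 5\right) \left(-20\right) D{\left(3 \right)} = \left(1 + 0 \cdot 5\right) \left(-20\right) \frac{1}{2 \cdot 3} = \left(1 + 0\right) \left(-20\right) \frac{1}{2} \cdot \frac{1}{3} = 1 \left(-20\right) \frac{1}{6} = \left(-20\right) \frac{1}{6} = - \frac{10}{3}$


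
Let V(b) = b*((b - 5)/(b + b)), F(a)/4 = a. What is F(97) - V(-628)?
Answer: 1409/2 ≈ 704.50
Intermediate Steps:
F(a) = 4*a
V(b) = -5/2 + b/2 (V(b) = b*((-5 + b)/((2*b))) = b*((-5 + b)*(1/(2*b))) = b*((-5 + b)/(2*b)) = -5/2 + b/2)
F(97) - V(-628) = 4*97 - (-5/2 + (½)*(-628)) = 388 - (-5/2 - 314) = 388 - 1*(-633/2) = 388 + 633/2 = 1409/2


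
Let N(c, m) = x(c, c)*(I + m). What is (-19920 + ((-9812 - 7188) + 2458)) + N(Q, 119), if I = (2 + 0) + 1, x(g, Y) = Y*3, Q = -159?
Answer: -92656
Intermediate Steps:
x(g, Y) = 3*Y
I = 3 (I = 2 + 1 = 3)
N(c, m) = 3*c*(3 + m) (N(c, m) = (3*c)*(3 + m) = 3*c*(3 + m))
(-19920 + ((-9812 - 7188) + 2458)) + N(Q, 119) = (-19920 + ((-9812 - 7188) + 2458)) + 3*(-159)*(3 + 119) = (-19920 + (-17000 + 2458)) + 3*(-159)*122 = (-19920 - 14542) - 58194 = -34462 - 58194 = -92656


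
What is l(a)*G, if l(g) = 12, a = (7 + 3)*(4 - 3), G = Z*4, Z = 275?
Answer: 13200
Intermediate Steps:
G = 1100 (G = 275*4 = 1100)
a = 10 (a = 10*1 = 10)
l(a)*G = 12*1100 = 13200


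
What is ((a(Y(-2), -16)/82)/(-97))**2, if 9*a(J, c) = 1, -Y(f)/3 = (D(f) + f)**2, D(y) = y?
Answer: 1/5124555396 ≈ 1.9514e-10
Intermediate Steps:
Y(f) = -12*f**2 (Y(f) = -3*(f + f)**2 = -3*4*f**2 = -12*f**2)
a(J, c) = 1/9 (a(J, c) = (1/9)*1 = 1/9)
((a(Y(-2), -16)/82)/(-97))**2 = (((1/9)/82)/(-97))**2 = (((1/9)*(1/82))*(-1/97))**2 = ((1/738)*(-1/97))**2 = (-1/71586)**2 = 1/5124555396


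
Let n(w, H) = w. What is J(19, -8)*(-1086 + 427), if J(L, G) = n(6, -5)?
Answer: -3954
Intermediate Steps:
J(L, G) = 6
J(19, -8)*(-1086 + 427) = 6*(-1086 + 427) = 6*(-659) = -3954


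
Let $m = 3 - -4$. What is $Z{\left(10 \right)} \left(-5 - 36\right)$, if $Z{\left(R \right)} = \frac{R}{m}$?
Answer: $- \frac{410}{7} \approx -58.571$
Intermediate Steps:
$m = 7$ ($m = 3 + 4 = 7$)
$Z{\left(R \right)} = \frac{R}{7}$
$Z{\left(10 \right)} \left(-5 - 36\right) = \frac{1}{7} \cdot 10 \left(-5 - 36\right) = \frac{10}{7} \left(-41\right) = - \frac{410}{7}$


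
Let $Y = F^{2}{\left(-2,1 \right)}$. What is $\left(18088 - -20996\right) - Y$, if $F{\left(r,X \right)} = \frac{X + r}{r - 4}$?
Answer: $\frac{1407023}{36} \approx 39084.0$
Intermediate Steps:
$F{\left(r,X \right)} = \frac{X + r}{-4 + r}$
$Y = \frac{1}{36}$ ($Y = \left(\frac{1 - 2}{-4 - 2}\right)^{2} = \left(\frac{1}{-6} \left(-1\right)\right)^{2} = \left(\left(- \frac{1}{6}\right) \left(-1\right)\right)^{2} = \left(\frac{1}{6}\right)^{2} = \frac{1}{36} \approx 0.027778$)
$\left(18088 - -20996\right) - Y = \left(18088 - -20996\right) - \frac{1}{36} = \left(18088 + 20996\right) - \frac{1}{36} = 39084 - \frac{1}{36} = \frac{1407023}{36}$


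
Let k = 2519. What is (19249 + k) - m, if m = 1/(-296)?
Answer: 6443329/296 ≈ 21768.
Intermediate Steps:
m = -1/296 ≈ -0.0033784
(19249 + k) - m = (19249 + 2519) - 1*(-1/296) = 21768 + 1/296 = 6443329/296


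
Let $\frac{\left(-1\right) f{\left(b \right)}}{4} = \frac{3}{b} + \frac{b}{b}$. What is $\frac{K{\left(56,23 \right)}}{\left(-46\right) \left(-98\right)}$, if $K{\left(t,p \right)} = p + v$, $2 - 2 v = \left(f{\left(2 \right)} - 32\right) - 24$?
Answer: $\frac{57}{4508} \approx 0.012644$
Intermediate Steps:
$f{\left(b \right)} = -4 - \frac{12}{b}$ ($f{\left(b \right)} = - 4 \left(\frac{3}{b} + \frac{b}{b}\right) = - 4 \left(\frac{3}{b} + 1\right) = - 4 \left(1 + \frac{3}{b}\right) = -4 - \frac{12}{b}$)
$v = 34$ ($v = 1 - \frac{\left(\left(-4 - \frac{12}{2}\right) - 32\right) - 24}{2} = 1 - \frac{\left(\left(-4 - 6\right) - 32\right) - 24}{2} = 1 - \frac{\left(-10 - 32\right) - 24}{2} = 1 - \frac{-42 - 24}{2} = 1 - -33 = 1 + 33 = 34$)
$K{\left(t,p \right)} = 34 + p$ ($K{\left(t,p \right)} = p + 34 = 34 + p$)
$\frac{K{\left(56,23 \right)}}{\left(-46\right) \left(-98\right)} = \frac{34 + 23}{\left(-46\right) \left(-98\right)} = \frac{57}{4508}$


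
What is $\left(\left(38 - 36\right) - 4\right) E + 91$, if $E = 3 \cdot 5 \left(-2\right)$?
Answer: $151$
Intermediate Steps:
$E = -30$ ($E = 15 \left(-2\right) = -30$)
$\left(\left(38 - 36\right) - 4\right) E + 91 = \left(\left(38 - 36\right) - 4\right) \left(-30\right) + 91 = \left(2 - 4\right) \left(-30\right) + 91 = \left(-2\right) \left(-30\right) + 91 = 60 + 91 = 151$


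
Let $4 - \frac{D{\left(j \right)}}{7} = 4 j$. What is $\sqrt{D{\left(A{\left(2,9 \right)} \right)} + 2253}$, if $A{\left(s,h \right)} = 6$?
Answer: $\sqrt{2113} \approx 45.967$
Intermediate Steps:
$D{\left(j \right)} = 28 - 28 j$ ($D{\left(j \right)} = 28 - 7 \cdot 4 j = 28 - 28 j$)
$\sqrt{D{\left(A{\left(2,9 \right)} \right)} + 2253} = \sqrt{\left(28 - 168\right) + 2253} = \sqrt{-140 + 2253} = \sqrt{2113}$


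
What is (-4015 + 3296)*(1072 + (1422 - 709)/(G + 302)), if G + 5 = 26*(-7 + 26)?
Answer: -610190135/791 ≈ -7.7142e+5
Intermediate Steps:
G = 489 (G = -5 + 26*(-7 + 26) = -5 + 26*19 = -5 + 494 = 489)
(-4015 + 3296)*(1072 + (1422 - 709)/(G + 302)) = (-4015 + 3296)*(1072 + (1422 - 709)/(489 + 302)) = -719*(1072 + 713/791) = -719*848665/791 = -610190135/791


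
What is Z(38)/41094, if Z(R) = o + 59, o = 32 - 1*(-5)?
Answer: 16/6849 ≈ 0.0023361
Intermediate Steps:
o = 37 (o = 32 + 5 = 37)
Z(R) = 96 (Z(R) = 37 + 59 = 96)
Z(38)/41094 = 96/41094 = 96*(1/41094) = 16/6849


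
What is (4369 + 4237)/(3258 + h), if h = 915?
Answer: 662/321 ≈ 2.0623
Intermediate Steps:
(4369 + 4237)/(3258 + h) = (4369 + 4237)/(3258 + 915) = 8606/4173 = 8606*(1/4173) = 662/321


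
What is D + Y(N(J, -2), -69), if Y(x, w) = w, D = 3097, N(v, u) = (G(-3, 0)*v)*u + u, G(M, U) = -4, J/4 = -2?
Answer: 3028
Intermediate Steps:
J = -8 (J = 4*(-2) = -8)
N(v, u) = u - 4*u*v (N(v, u) = (-4*v)*u + u = -4*u*v + u = u - 4*u*v)
D + Y(N(J, -2), -69) = 3097 - 69 = 3028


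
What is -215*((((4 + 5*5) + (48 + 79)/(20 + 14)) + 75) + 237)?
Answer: -2520015/34 ≈ -74118.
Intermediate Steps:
-215*((((4 + 5*5) + (48 + 79)/(20 + 14)) + 75) + 237) = -215*((((4 + 25) + 127/34) + 75) + 237) = -215*(((29 + 127*(1/34)) + 75) + 237) = -215*(((29 + 127/34) + 75) + 237) = -215*((1113/34 + 75) + 237) = -215*(3663/34 + 237) = -215*11721/34 = -2520015/34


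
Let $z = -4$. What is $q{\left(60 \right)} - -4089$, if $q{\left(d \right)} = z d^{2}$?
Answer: $-10311$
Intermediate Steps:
$q{\left(d \right)} = - 4 d^{2}$
$q{\left(60 \right)} - -4089 = - 4 \cdot 60^{2} - -4089 = \left(-4\right) 3600 + 4089 = -14400 + 4089 = -10311$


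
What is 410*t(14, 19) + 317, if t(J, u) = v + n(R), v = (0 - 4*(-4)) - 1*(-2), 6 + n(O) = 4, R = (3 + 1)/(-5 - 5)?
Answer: 6877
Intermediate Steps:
R = -2/5 (R = 4/(-10) = 4*(-1/10) = -2/5 ≈ -0.40000)
n(O) = -2 (n(O) = -6 + 4 = -2)
v = 18 (v = (0 + 16) + 2 = 16 + 2 = 18)
t(J, u) = 16 (t(J, u) = 18 - 2 = 16)
410*t(14, 19) + 317 = 410*16 + 317 = 6560 + 317 = 6877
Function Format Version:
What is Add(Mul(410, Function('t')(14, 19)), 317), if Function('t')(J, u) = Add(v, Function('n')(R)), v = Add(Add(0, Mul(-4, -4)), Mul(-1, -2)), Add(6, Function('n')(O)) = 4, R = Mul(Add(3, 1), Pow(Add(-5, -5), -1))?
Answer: 6877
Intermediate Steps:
R = Rational(-2, 5) (R = Mul(4, Pow(-10, -1)) = Mul(4, Rational(-1, 10)) = Rational(-2, 5) ≈ -0.40000)
Function('n')(O) = -2 (Function('n')(O) = Add(-6, 4) = -2)
v = 18 (v = Add(Add(0, 16), 2) = Add(16, 2) = 18)
Function('t')(J, u) = 16 (Function('t')(J, u) = Add(18, -2) = 16)
Add(Mul(410, Function('t')(14, 19)), 317) = Add(Mul(410, 16), 317) = Add(6560, 317) = 6877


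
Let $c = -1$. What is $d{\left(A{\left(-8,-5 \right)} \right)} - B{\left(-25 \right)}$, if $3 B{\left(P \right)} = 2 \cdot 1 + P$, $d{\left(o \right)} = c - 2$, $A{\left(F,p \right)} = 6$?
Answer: $\frac{14}{3} \approx 4.6667$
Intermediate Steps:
$d{\left(o \right)} = -3$ ($d{\left(o \right)} = -1 - 2 = -3$)
$B{\left(P \right)} = \frac{2}{3} + \frac{P}{3}$ ($B{\left(P \right)} = \frac{2 \cdot 1 + P}{3} = \frac{2 + P}{3} = \frac{2}{3} + \frac{P}{3}$)
$d{\left(A{\left(-8,-5 \right)} \right)} - B{\left(-25 \right)} = -3 - \left(\frac{2}{3} + \frac{1}{3} \left(-25\right)\right) = -3 - \left(\frac{2}{3} - \frac{25}{3}\right) = -3 - - \frac{23}{3} = -3 + \frac{23}{3} = \frac{14}{3}$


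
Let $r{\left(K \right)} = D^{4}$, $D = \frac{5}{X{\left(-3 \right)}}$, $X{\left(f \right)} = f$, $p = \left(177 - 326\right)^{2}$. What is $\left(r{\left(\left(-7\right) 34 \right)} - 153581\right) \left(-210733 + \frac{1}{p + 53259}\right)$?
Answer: $\frac{5494744967452529}{169785} \approx 3.2363 \cdot 10^{10}$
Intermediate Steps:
$p = 22201$ ($p = \left(-149\right)^{2} = 22201$)
$D = - \frac{5}{3}$ ($D = \frac{5}{-3} = 5 \left(- \frac{1}{3}\right) = - \frac{5}{3} \approx -1.6667$)
$r{\left(K \right)} = \frac{625}{81}$ ($r{\left(K \right)} = \left(- \frac{5}{3}\right)^{4} = \frac{625}{81}$)
$\left(r{\left(\left(-7\right) 34 \right)} - 153581\right) \left(-210733 + \frac{1}{p + 53259}\right) = \left(\frac{625}{81} - 153581\right) \left(-210733 + \frac{1}{22201 + 53259}\right) = - \frac{12439436 \left(-210733 + \frac{1}{75460}\right)}{81} = \left(- \frac{12439436}{81}\right) \left(- \frac{15901912179}{75460}\right) = \frac{5494744967452529}{169785}$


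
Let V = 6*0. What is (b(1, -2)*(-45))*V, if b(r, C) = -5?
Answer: 0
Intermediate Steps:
V = 0
(b(1, -2)*(-45))*V = -5*(-45)*0 = 225*0 = 0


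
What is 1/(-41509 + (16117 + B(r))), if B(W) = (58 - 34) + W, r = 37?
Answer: -1/25331 ≈ -3.9477e-5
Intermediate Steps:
B(W) = 24 + W
1/(-41509 + (16117 + B(r))) = 1/(-41509 + (16117 + (24 + 37))) = 1/(-41509 + (16117 + 61)) = 1/(-41509 + 16178) = 1/(-25331) = -1/25331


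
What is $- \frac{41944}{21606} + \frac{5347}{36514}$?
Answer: $- \frac{708007967}{394460742} \approx -1.7949$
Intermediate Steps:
$- \frac{41944}{21606} + \frac{5347}{36514} = \left(-41944\right) \frac{1}{21606} + 5347 \cdot \frac{1}{36514} = - \frac{20972}{10803} + \frac{5347}{36514} = - \frac{708007967}{394460742}$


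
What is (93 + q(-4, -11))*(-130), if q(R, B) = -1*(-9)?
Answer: -13260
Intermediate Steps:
q(R, B) = 9
(93 + q(-4, -11))*(-130) = (93 + 9)*(-130) = 102*(-130) = -13260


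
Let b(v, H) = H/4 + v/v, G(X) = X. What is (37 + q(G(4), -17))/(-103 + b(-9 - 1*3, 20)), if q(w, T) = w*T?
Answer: 31/97 ≈ 0.31959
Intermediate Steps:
b(v, H) = 1 + H/4 (b(v, H) = H*(¼) + 1 = H/4 + 1 = 1 + H/4)
q(w, T) = T*w
(37 + q(G(4), -17))/(-103 + b(-9 - 1*3, 20)) = (37 - 17*4)/(-103 + (1 + (¼)*20)) = (37 - 68)/(-103 + (1 + 5)) = -31/(-103 + 6) = -31/(-97) = -31*(-1/97) = 31/97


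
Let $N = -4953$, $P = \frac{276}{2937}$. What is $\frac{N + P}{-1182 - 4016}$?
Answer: $\frac{4848895}{5088842} \approx 0.95285$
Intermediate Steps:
$P = \frac{92}{979}$ ($P = 276 \cdot \frac{1}{2937} = \frac{92}{979} \approx 0.093973$)
$\frac{N + P}{-1182 - 4016} = \frac{-4953 + \frac{92}{979}}{-1182 - 4016} = - \frac{4848895}{979 \left(-5198\right)} = \left(- \frac{4848895}{979}\right) \left(- \frac{1}{5198}\right) = \frac{4848895}{5088842}$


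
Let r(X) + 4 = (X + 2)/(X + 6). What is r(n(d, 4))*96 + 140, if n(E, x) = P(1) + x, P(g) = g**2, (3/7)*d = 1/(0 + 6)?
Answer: -2012/11 ≈ -182.91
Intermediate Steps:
d = 7/18 (d = 7/(3*(0 + 6)) = (7/3)/6 = (7/3)*(1/6) = 7/18 ≈ 0.38889)
n(E, x) = 1 + x (n(E, x) = 1**2 + x = 1 + x)
r(X) = -4 + (2 + X)/(6 + X) (r(X) = -4 + (X + 2)/(X + 6) = -4 + (2 + X)/(6 + X))
r(n(d, 4))*96 + 140 = ((-22 - 3*(1 + 4))/(6 + (1 + 4)))*96 + 140 = ((-22 - 3*5)/(6 + 5))*96 + 140 = ((-22 - 15)/11)*96 + 140 = ((1/11)*(-37))*96 + 140 = -37/11*96 + 140 = -3552/11 + 140 = -2012/11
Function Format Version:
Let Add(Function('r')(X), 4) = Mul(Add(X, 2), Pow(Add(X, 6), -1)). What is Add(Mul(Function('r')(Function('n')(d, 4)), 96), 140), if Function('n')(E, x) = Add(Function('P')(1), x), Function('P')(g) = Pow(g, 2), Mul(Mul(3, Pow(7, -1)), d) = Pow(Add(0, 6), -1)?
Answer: Rational(-2012, 11) ≈ -182.91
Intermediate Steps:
d = Rational(7, 18) (d = Mul(Rational(7, 3), Pow(Add(0, 6), -1)) = Mul(Rational(7, 3), Pow(6, -1)) = Mul(Rational(7, 3), Rational(1, 6)) = Rational(7, 18) ≈ 0.38889)
Function('n')(E, x) = Add(1, x) (Function('n')(E, x) = Add(Pow(1, 2), x) = Add(1, x))
Function('r')(X) = Add(-4, Mul(Pow(Add(6, X), -1), Add(2, X))) (Function('r')(X) = Add(-4, Mul(Add(X, 2), Pow(Add(X, 6), -1))) = Add(-4, Mul(Add(2, X), Pow(Add(6, X), -1))) = Add(-4, Mul(Pow(Add(6, X), -1), Add(2, X))))
Add(Mul(Function('r')(Function('n')(d, 4)), 96), 140) = Add(Mul(Mul(Pow(Add(6, Add(1, 4)), -1), Add(-22, Mul(-3, Add(1, 4)))), 96), 140) = Add(Mul(Mul(Pow(Add(6, 5), -1), Add(-22, Mul(-3, 5))), 96), 140) = Add(Mul(Mul(Pow(11, -1), Add(-22, -15)), 96), 140) = Add(Mul(Mul(Rational(1, 11), -37), 96), 140) = Add(Mul(Rational(-37, 11), 96), 140) = Add(Rational(-3552, 11), 140) = Rational(-2012, 11)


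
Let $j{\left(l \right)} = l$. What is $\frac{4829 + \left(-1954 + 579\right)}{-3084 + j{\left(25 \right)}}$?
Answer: $- \frac{3454}{3059} \approx -1.1291$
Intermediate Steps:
$\frac{4829 + \left(-1954 + 579\right)}{-3084 + j{\left(25 \right)}} = \frac{4829 + \left(-1954 + 579\right)}{-3084 + 25} = \frac{4829 - 1375}{-3059} = 3454 \left(- \frac{1}{3059}\right) = - \frac{3454}{3059}$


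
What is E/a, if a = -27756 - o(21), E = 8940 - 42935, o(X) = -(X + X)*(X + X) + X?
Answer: 2615/2001 ≈ 1.3068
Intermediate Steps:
o(X) = X - 4*X² (o(X) = -2*X*2*X + X = -4*X² + X = X - 4*X²)
E = -33995
a = -26013 (a = -27756 - 21*(1 - 4*21) = -27756 - 21*(1 - 84) = -27756 - 21*(-83) = -27756 - 1*(-1743) = -27756 + 1743 = -26013)
E/a = -33995/(-26013) = -33995*(-1/26013) = 2615/2001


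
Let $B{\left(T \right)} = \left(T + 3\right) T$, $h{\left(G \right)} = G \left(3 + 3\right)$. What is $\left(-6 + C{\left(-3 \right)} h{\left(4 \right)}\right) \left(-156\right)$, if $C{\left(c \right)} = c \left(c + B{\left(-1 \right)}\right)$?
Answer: $-55224$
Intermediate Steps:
$h{\left(G \right)} = 6 G$ ($h{\left(G \right)} = G 6 = 6 G$)
$B{\left(T \right)} = T \left(3 + T\right)$ ($B{\left(T \right)} = \left(3 + T\right) T = T \left(3 + T\right)$)
$C{\left(c \right)} = c \left(-2 + c\right)$ ($C{\left(c \right)} = c \left(c - \left(3 - 1\right)\right) = c \left(c - 2\right) = c \left(-2 + c\right)$)
$\left(-6 + C{\left(-3 \right)} h{\left(4 \right)}\right) \left(-156\right) = \left(-6 + - 3 \left(-2 - 3\right) 6 \cdot 4\right) \left(-156\right) = \left(-6 + \left(-3\right) \left(-5\right) 24\right) \left(-156\right) = \left(-6 + 15 \cdot 24\right) \left(-156\right) = \left(-6 + 360\right) \left(-156\right) = 354 \left(-156\right) = -55224$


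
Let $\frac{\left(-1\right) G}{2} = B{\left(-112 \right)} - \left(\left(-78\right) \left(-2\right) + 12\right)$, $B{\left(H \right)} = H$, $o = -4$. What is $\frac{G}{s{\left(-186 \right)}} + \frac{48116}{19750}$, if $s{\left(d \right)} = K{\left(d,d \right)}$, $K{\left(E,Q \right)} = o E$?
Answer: $\frac{2928644}{918375} \approx 3.1889$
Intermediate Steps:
$K{\left(E,Q \right)} = - 4 E$
$s{\left(d \right)} = - 4 d$
$G = 560$ ($G = - 2 \left(-112 - \left(\left(-78\right) \left(-2\right) + 12\right)\right) = - 2 \left(-112 - \left(156 + 12\right)\right) = - 2 \left(-112 - 168\right) = \left(-2\right) \left(-280\right) = 560$)
$\frac{G}{s{\left(-186 \right)}} + \frac{48116}{19750} = \frac{560}{\left(-4\right) \left(-186\right)} + \frac{48116}{19750} = \frac{560}{744} + 48116 \cdot \frac{1}{19750} = 560 \cdot \frac{1}{744} + \frac{24058}{9875} = \frac{70}{93} + \frac{24058}{9875} = \frac{2928644}{918375}$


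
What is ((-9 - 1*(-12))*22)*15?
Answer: 990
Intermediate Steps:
((-9 - 1*(-12))*22)*15 = ((-9 + 12)*22)*15 = (3*22)*15 = 66*15 = 990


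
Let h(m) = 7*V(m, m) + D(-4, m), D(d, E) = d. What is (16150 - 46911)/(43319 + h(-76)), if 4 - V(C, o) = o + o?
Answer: -30761/44407 ≈ -0.69271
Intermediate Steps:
V(C, o) = 4 - 2*o (V(C, o) = 4 - (o + o) = 4 - 2*o)
h(m) = 24 - 14*m (h(m) = 7*(4 - 2*m) - 4 = (28 - 14*m) - 4 = 24 - 14*m)
(16150 - 46911)/(43319 + h(-76)) = (16150 - 46911)/(43319 + (24 - 14*(-76))) = -30761/(43319 + (24 + 1064)) = -30761/(43319 + 1088) = -30761/44407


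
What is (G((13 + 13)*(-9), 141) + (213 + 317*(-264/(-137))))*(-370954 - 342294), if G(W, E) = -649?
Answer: -17086569088/137 ≈ -1.2472e+8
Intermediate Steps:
(G((13 + 13)*(-9), 141) + (213 + 317*(-264/(-137))))*(-370954 - 342294) = (-649 + (213 + 317*(-264/(-137))))*(-370954 - 342294) = (-649 + (213 + 317*(-264*(-1/137))))*(-713248) = (-649 + (213 + 317*(264/137)))*(-713248) = (-649 + (213 + 83688/137))*(-713248) = (-649 + 112869/137)*(-713248) = (23956/137)*(-713248) = -17086569088/137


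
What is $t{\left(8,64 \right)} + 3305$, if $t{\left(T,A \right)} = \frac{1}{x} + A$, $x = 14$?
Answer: $\frac{47167}{14} \approx 3369.1$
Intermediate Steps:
$t{\left(T,A \right)} = \frac{1}{14} + A$
$t{\left(8,64 \right)} + 3305 = \left(\frac{1}{14} + 64\right) + 3305 = \frac{897}{14} + 3305 = \frac{47167}{14}$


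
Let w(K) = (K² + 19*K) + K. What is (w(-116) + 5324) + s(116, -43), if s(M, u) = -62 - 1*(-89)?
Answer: 16487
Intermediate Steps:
s(M, u) = 27 (s(M, u) = -62 + 89 = 27)
w(K) = K² + 20*K
(w(-116) + 5324) + s(116, -43) = (-116*(20 - 116) + 5324) + 27 = (-116*(-96) + 5324) + 27 = (11136 + 5324) + 27 = 16460 + 27 = 16487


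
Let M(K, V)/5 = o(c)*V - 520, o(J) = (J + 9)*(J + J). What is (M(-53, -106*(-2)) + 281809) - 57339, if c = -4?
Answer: 179470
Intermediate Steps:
o(J) = 2*J*(9 + J) (o(J) = (9 + J)*(2*J) = 2*J*(9 + J))
M(K, V) = -2600 - 200*V (M(K, V) = 5*((2*(-4)*(9 - 4))*V - 520) = 5*((2*(-4)*5)*V - 520) = 5*(-40*V - 520) = 5*(-520 - 40*V) = -2600 - 200*V)
(M(-53, -106*(-2)) + 281809) - 57339 = ((-2600 - (-21200)*(-2)) + 281809) - 57339 = ((-2600 - 200*212) + 281809) - 57339 = ((-2600 - 42400) + 281809) - 57339 = (-45000 + 281809) - 57339 = 236809 - 57339 = 179470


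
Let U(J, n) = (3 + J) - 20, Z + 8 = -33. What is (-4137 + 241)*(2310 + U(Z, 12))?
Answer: -8773792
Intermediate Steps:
Z = -41 (Z = -8 - 33 = -41)
U(J, n) = -17 + J
(-4137 + 241)*(2310 + U(Z, 12)) = (-4137 + 241)*(2310 + (-17 - 41)) = -3896*(2310 - 58) = -3896*2252 = -8773792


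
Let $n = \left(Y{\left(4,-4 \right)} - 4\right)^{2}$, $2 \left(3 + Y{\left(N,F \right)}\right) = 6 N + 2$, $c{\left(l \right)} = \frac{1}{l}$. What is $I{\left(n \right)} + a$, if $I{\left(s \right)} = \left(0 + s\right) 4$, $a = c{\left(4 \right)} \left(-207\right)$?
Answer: $\frac{369}{4} \approx 92.25$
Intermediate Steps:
$a = - \frac{207}{4}$ ($a = \frac{1}{4} \left(-207\right) = - \frac{207}{4} \approx -51.75$)
$Y{\left(N,F \right)} = -2 + 3 N$ ($Y{\left(N,F \right)} = -3 + \frac{6 N + 2}{2} = -3 + \frac{2 + 6 N}{2} = -3 + \left(1 + 3 N\right) = -2 + 3 N$)
$n = 36$ ($n = \left(\left(-2 + 3 \cdot 4\right) - 4\right)^{2} = \left(\left(-2 + 12\right) - 4\right)^{2} = \left(10 - 4\right)^{2} = 6^{2} = 36$)
$I{\left(s \right)} = 4 s$ ($I{\left(s \right)} = s 4 = 4 s$)
$I{\left(n \right)} + a = 4 \cdot 36 - \frac{207}{4} = 144 - \frac{207}{4} = \frac{369}{4}$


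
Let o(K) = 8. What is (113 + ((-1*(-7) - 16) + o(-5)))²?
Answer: 12544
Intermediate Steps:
(113 + ((-1*(-7) - 16) + o(-5)))² = (113 + ((-1*(-7) - 16) + 8))² = (113 + ((7 - 16) + 8))² = (113 + (-9 + 8))² = (113 - 1)² = 112² = 12544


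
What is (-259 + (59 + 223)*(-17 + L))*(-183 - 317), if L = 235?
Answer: -30608500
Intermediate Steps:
(-259 + (59 + 223)*(-17 + L))*(-183 - 317) = (-259 + (59 + 223)*(-17 + 235))*(-183 - 317) = (-259 + 282*218)*(-500) = (-259 + 61476)*(-500) = 61217*(-500) = -30608500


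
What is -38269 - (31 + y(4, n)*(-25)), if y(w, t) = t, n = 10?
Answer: -38050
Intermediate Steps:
-38269 - (31 + y(4, n)*(-25)) = -38269 - (31 + 10*(-25)) = -38269 - (31 - 250) = -38269 - 1*(-219) = -38269 + 219 = -38050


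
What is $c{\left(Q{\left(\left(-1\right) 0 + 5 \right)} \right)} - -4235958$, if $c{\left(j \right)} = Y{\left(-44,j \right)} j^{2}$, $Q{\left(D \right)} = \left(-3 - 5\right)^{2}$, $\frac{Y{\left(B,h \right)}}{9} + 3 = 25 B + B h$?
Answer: $-140234058$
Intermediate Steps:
$Y{\left(B,h \right)} = -27 + 225 B + 9 B h$ ($Y{\left(B,h \right)} = -27 + 9 \left(25 B + B h\right) = -27 + \left(225 B + 9 B h\right) = -27 + 225 B + 9 B h$)
$Q{\left(D \right)} = 64$ ($Q{\left(D \right)} = \left(-8\right)^{2} = 64$)
$c{\left(j \right)} = j^{2} \left(-9927 - 396 j\right)$ ($c{\left(j \right)} = \left(-27 + 225 \left(-44\right) + 9 \left(-44\right) j\right) j^{2} = \left(-27 - 9900 - 396 j\right) j^{2} = \left(-9927 - 396 j\right) j^{2} = j^{2} \left(-9927 - 396 j\right)$)
$c{\left(Q{\left(\left(-1\right) 0 + 5 \right)} \right)} - -4235958 = 64^{2} \left(-9927 - 25344\right) - -4235958 = 4096 \left(-9927 - 25344\right) + 4235958 = 4096 \left(-35271\right) + 4235958 = -144470016 + 4235958 = -140234058$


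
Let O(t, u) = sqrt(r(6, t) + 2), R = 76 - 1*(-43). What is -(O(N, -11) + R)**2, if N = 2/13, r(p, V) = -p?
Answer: -14157 - 476*I ≈ -14157.0 - 476.0*I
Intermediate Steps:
R = 119 (R = 76 + 43 = 119)
N = 2/13 (N = 2*(1/13) = 2/13 ≈ 0.15385)
O(t, u) = 2*I (O(t, u) = sqrt(-1*6 + 2) = sqrt(-6 + 2) = sqrt(-4) = 2*I)
-(O(N, -11) + R)**2 = -(2*I + 119)**2 = -(119 + 2*I)**2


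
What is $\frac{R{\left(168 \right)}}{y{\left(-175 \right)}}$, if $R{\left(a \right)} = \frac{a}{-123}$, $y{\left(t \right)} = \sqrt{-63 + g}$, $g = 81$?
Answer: $- \frac{28 \sqrt{2}}{123} \approx -0.32193$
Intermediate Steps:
$y{\left(t \right)} = 3 \sqrt{2}$ ($y{\left(t \right)} = \sqrt{-63 + 81} = \sqrt{18} = 3 \sqrt{2}$)
$R{\left(a \right)} = - \frac{a}{123}$ ($R{\left(a \right)} = a \left(- \frac{1}{123}\right) = - \frac{a}{123}$)
$\frac{R{\left(168 \right)}}{y{\left(-175 \right)}} = \frac{\left(- \frac{1}{123}\right) 168}{3 \sqrt{2}} = - \frac{56 \frac{\sqrt{2}}{6}}{41} = - \frac{28 \sqrt{2}}{123}$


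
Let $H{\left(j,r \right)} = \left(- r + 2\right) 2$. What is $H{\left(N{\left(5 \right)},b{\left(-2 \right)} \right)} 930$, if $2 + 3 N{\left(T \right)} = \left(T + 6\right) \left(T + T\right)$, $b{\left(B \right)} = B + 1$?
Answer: $5580$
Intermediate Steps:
$b{\left(B \right)} = 1 + B$
$N{\left(T \right)} = - \frac{2}{3} + \frac{2 T \left(6 + T\right)}{3}$ ($N{\left(T \right)} = - \frac{2}{3} + \frac{\left(T + 6\right) \left(T + T\right)}{3} = - \frac{2}{3} + \frac{\left(6 + T\right) 2 T}{3} = - \frac{2}{3} + \frac{2 T \left(6 + T\right)}{3}$)
$H{\left(j,r \right)} = 4 - 2 r$ ($H{\left(j,r \right)} = \left(2 - r\right) 2 = 4 - 2 r$)
$H{\left(N{\left(5 \right)},b{\left(-2 \right)} \right)} 930 = \left(4 - 2 \left(1 - 2\right)\right) 930 = \left(4 - -2\right) 930 = \left(4 + 2\right) 930 = 6 \cdot 930 = 5580$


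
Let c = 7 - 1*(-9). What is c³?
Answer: 4096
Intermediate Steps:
c = 16 (c = 7 + 9 = 16)
c³ = 16³ = 4096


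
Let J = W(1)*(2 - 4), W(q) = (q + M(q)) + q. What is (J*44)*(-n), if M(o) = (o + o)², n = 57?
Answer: 30096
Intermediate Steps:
M(o) = 4*o² (M(o) = (2*o)² = 4*o²)
W(q) = 2*q + 4*q² (W(q) = (q + 4*q²) + q = 2*q + 4*q²)
J = -12 (J = (2*1*(1 + 2*1))*(2 - 4) = (2*1*(1 + 2))*(-2) = (2*1*3)*(-2) = 6*(-2) = -12)
(J*44)*(-n) = (-12*44)*(-1*57) = -528*(-57) = 30096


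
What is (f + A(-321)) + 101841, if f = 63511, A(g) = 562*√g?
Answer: 165352 + 562*I*√321 ≈ 1.6535e+5 + 10069.0*I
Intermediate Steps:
(f + A(-321)) + 101841 = (63511 + 562*√(-321)) + 101841 = (63511 + 562*(I*√321)) + 101841 = (63511 + 562*I*√321) + 101841 = 165352 + 562*I*√321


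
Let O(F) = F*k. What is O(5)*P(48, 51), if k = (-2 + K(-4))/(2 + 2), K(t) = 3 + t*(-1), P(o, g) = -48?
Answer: -300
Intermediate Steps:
K(t) = 3 - t
k = 5/4 (k = (-2 + (3 - 1*(-4)))/(2 + 2) = (-2 + (3 + 4))/4 = (-2 + 7)*(1/4) = 5*(1/4) = 5/4 ≈ 1.2500)
O(F) = 5*F/4 (O(F) = F*(5/4) = 5*F/4)
O(5)*P(48, 51) = ((5/4)*5)*(-48) = (25/4)*(-48) = -300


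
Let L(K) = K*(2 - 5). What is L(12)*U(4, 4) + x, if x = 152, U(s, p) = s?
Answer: 8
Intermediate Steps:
L(K) = -3*K (L(K) = K*(-3) = -3*K)
L(12)*U(4, 4) + x = -3*12*4 + 152 = -36*4 + 152 = -144 + 152 = 8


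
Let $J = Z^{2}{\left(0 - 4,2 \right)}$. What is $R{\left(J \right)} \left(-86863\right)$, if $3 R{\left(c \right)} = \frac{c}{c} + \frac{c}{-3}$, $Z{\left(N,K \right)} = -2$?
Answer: $\frac{86863}{9} \approx 9651.4$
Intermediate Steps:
$J = 4$ ($J = \left(-2\right)^{2} = 4$)
$R{\left(c \right)} = \frac{1}{3} - \frac{c}{9}$ ($R{\left(c \right)} = \frac{\frac{c}{c} + \frac{c}{-3}}{3} = \frac{1 + c \left(- \frac{1}{3}\right)}{3} = \frac{1 - \frac{c}{3}}{3} = \frac{1}{3} - \frac{c}{9}$)
$R{\left(J \right)} \left(-86863\right) = \left(\frac{1}{3} - \frac{4}{9}\right) \left(-86863\right) = \left(- \frac{1}{9}\right) \left(-86863\right) = \frac{86863}{9}$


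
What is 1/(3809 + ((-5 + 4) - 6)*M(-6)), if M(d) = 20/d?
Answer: 3/11497 ≈ 0.00026094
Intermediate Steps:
1/(3809 + ((-5 + 4) - 6)*M(-6)) = 1/(3809 + ((-5 + 4) - 6)*(20/(-6))) = 1/(3809 + (-1 - 6)*(20*(-⅙))) = 1/(3809 - 7*(-10/3)) = 1/(3809 + 70/3) = 1/(11497/3) = 3/11497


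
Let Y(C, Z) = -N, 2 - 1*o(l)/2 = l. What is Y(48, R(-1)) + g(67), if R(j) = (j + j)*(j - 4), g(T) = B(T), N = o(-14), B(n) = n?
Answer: 35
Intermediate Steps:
o(l) = 4 - 2*l
N = 32 (N = 4 - 2*(-14) = 4 + 28 = 32)
g(T) = T
R(j) = 2*j*(-4 + j) (R(j) = (2*j)*(-4 + j) = 2*j*(-4 + j))
Y(C, Z) = -32 (Y(C, Z) = -1*32 = -32)
Y(48, R(-1)) + g(67) = -32 + 67 = 35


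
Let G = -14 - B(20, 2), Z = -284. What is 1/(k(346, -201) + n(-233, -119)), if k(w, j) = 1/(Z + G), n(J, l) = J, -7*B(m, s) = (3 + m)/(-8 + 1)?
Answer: -14625/3407674 ≈ -0.0042918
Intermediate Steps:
B(m, s) = 3/49 + m/49 (B(m, s) = -(3 + m)/(7*(-8 + 1)) = -(3 + m)/(7*(-7)) = -(3 + m)*(-1)/(7*7) = -(-3/7 - m/7)/7 = 3/49 + m/49)
G = -709/49 (G = -14 - (3/49 + (1/49)*20) = -14 - (3/49 + 20/49) = -14 - 1*23/49 = -14 - 23/49 = -709/49 ≈ -14.469)
k(w, j) = -49/14625 (k(w, j) = 1/(-284 - 709/49) = 1/(-14625/49) = -49/14625)
1/(k(346, -201) + n(-233, -119)) = 1/(-49/14625 - 233) = 1/(-3407674/14625) = -14625/3407674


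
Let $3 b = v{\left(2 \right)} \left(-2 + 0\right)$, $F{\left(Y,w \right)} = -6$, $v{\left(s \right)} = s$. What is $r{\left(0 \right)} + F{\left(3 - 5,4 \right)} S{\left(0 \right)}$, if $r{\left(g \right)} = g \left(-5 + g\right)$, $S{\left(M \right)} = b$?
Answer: $8$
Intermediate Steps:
$b = - \frac{4}{3}$ ($b = \frac{2 \left(-2 + 0\right)}{3} = \frac{2 \left(-2\right)}{3} = \frac{1}{3} \left(-4\right) = - \frac{4}{3} \approx -1.3333$)
$S{\left(M \right)} = - \frac{4}{3}$
$r{\left(0 \right)} + F{\left(3 - 5,4 \right)} S{\left(0 \right)} = 0 \left(-5 + 0\right) - -8 = 0 \left(-5\right) + 8 = 0 + 8 = 8$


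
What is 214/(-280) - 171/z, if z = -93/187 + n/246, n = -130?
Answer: 274059691/1651580 ≈ 165.94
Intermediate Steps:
z = -23594/23001 (z = -93/187 - 130/246 = -93*1/187 - 130*1/246 = -93/187 - 65/123 = -23594/23001 ≈ -1.0258)
214/(-280) - 171/z = 214/(-280) - 171/(-23594/23001) = 214*(-1/280) - 171*(-23001/23594) = -107/140 + 3933171/23594 = 274059691/1651580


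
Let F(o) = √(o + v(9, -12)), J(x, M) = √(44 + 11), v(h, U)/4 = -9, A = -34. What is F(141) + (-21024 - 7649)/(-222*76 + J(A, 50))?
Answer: 483770856/284664329 + √105 + 28673*√55/284664329 ≈ 11.947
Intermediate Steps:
v(h, U) = -36 (v(h, U) = 4*(-9) = -36)
J(x, M) = √55
F(o) = √(-36 + o) (F(o) = √(o - 36) = √(-36 + o))
F(141) + (-21024 - 7649)/(-222*76 + J(A, 50)) = √(-36 + 141) + (-21024 - 7649)/(-222*76 + √55) = √105 - 28673/(-16872 + √55)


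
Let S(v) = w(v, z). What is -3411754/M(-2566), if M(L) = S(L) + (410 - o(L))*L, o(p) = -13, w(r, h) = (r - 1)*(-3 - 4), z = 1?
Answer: 3411754/1067449 ≈ 3.1962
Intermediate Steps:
w(r, h) = 7 - 7*r (w(r, h) = (-1 + r)*(-7) = 7 - 7*r)
S(v) = 7 - 7*v
M(L) = 7 + 416*L (M(L) = (7 - 7*L) + (410 - 1*(-13))*L = (7 - 7*L) + (410 + 13)*L = (7 - 7*L) + 423*L = 7 + 416*L)
-3411754/M(-2566) = -3411754/(7 + 416*(-2566)) = -3411754/(7 - 1067456) = -3411754/(-1067449) = -3411754*(-1/1067449) = 3411754/1067449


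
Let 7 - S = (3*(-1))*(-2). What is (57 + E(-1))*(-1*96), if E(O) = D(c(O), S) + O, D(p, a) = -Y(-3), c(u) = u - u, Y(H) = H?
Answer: -5664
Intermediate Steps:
S = 1 (S = 7 - 3*(-1)*(-2) = 7 - (-3)*(-2) = 7 - 1*6 = 7 - 6 = 1)
c(u) = 0
D(p, a) = 3 (D(p, a) = -1*(-3) = 3)
E(O) = 3 + O
(57 + E(-1))*(-1*96) = (57 + (3 - 1))*(-1*96) = (57 + 2)*(-96) = 59*(-96) = -5664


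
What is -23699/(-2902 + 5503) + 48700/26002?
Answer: -244776349/33815601 ≈ -7.2386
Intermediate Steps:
-23699/(-2902 + 5503) + 48700/26002 = -23699/2601 + 48700*(1/26002) = -23699*1/2601 + 24350/13001 = -23699/2601 + 24350/13001 = -244776349/33815601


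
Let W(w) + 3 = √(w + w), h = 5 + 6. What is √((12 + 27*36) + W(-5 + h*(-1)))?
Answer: √(981 + 4*I*√2) ≈ 31.321 + 0.0903*I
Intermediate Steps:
h = 11
W(w) = -3 + √2*√w (W(w) = -3 + √(w + w) = -3 + √(2*w) = -3 + √2*√w)
√((12 + 27*36) + W(-5 + h*(-1))) = √((12 + 27*36) + (-3 + √2*√(-5 + 11*(-1)))) = √((12 + 972) + (-3 + √2*√(-5 - 11))) = √(984 + (-3 + √2*√(-16))) = √(984 + (-3 + √2*(4*I))) = √(984 + (-3 + 4*I*√2)) = √(981 + 4*I*√2)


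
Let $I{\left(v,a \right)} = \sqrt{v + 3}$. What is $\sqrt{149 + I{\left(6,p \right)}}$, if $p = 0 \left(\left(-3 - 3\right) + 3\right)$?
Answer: $2 \sqrt{38} \approx 12.329$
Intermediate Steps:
$p = 0$ ($p = 0 \left(\left(-3 - 3\right) + 3\right) = 0 \left(-6 + 3\right) = 0 \left(-3\right) = 0$)
$I{\left(v,a \right)} = \sqrt{3 + v}$
$\sqrt{149 + I{\left(6,p \right)}} = \sqrt{149 + \sqrt{3 + 6}} = \sqrt{149 + \sqrt{9}} = \sqrt{149 + 3} = \sqrt{152} = 2 \sqrt{38}$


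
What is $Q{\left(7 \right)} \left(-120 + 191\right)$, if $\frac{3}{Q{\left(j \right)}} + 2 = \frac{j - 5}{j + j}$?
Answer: $- \frac{1491}{13} \approx -114.69$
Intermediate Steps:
$Q{\left(j \right)} = \frac{3}{-2 + \frac{-5 + j}{2 j}}$ ($Q{\left(j \right)} = \frac{3}{-2 + \frac{j - 5}{j + j}} = \frac{3}{-2 + \frac{-5 + j}{2 j}}$)
$Q{\left(7 \right)} \left(-120 + 191\right) = \left(-6\right) 7 \frac{1}{5 + 3 \cdot 7} \left(-120 + 191\right) = \left(-6\right) 7 \frac{1}{5 + 21} \cdot 71 = \left(-6\right) 7 \cdot \frac{1}{26} \cdot 71 = \left(- \frac{21}{13}\right) 71 = - \frac{1491}{13}$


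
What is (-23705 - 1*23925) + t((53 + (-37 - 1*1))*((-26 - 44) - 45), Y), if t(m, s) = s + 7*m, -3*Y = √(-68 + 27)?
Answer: -59705 - I*√41/3 ≈ -59705.0 - 2.1344*I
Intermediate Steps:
Y = -I*√41/3 (Y = -√(-68 + 27)/3 = -I*√41/3 ≈ -2.1344*I)
(-23705 - 1*23925) + t((53 + (-37 - 1*1))*((-26 - 44) - 45), Y) = (-23705 - 1*23925) + (-I*√41/3 + 7*((53 + (-37 - 1*1))*((-26 - 44) - 45))) = (-23705 - 23925) + (-I*√41/3 + 7*((53 + (-37 - 1))*(-70 - 45))) = -47630 + (-I*√41/3 + 7*((53 - 38)*(-115))) = -47630 + (-I*√41/3 + 7*(15*(-115))) = -47630 + (-I*√41/3 + 7*(-1725)) = -47630 + (-I*√41/3 - 12075) = -47630 + (-12075 - I*√41/3) = -59705 - I*√41/3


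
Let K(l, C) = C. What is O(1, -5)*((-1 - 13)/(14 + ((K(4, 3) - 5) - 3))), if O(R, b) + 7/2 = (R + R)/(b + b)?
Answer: 259/45 ≈ 5.7556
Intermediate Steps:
O(R, b) = -7/2 + R/b (O(R, b) = -7/2 + (R + R)/(b + b) = -7/2 + (2*R)/((2*b)) = -7/2 + (2*R)*(1/(2*b)) = -7/2 + R/b)
O(1, -5)*((-1 - 13)/(14 + ((K(4, 3) - 5) - 3))) = (-7/2 + 1/(-5))*((-1 - 13)/(14 + ((3 - 5) - 3))) = (-7/2 + 1*(-⅕))*(-14/(14 + (-2 - 3))) = (-7/2 - ⅕)*(-14/(14 - 5)) = -(-259)/(5*9) = -37/10*(-14/9) = 259/45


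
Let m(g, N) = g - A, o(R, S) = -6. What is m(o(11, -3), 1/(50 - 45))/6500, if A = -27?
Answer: 21/6500 ≈ 0.0032308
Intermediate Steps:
m(g, N) = 27 + g (m(g, N) = g - 1*(-27) = g + 27 = 27 + g)
m(o(11, -3), 1/(50 - 45))/6500 = (27 - 6)/6500 = 21*(1/6500) = 21/6500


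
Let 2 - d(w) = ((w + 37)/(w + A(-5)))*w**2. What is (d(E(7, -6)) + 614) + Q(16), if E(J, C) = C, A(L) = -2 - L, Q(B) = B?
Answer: 1004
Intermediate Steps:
d(w) = 2 - w**2*(37 + w)/(3 + w) (d(w) = 2 - (w + 37)/(w + (-2 - 1*(-5)))*w**2 = 2 - (37 + w)/(w + (-2 + 5))*w**2 = 2 - (37 + w)/(w + 3)*w**2 = 2 - (37 + w)/(3 + w)*w**2 = 2 - w**2*(37 + w)/(3 + w))
(d(E(7, -6)) + 614) + Q(16) = ((6 - 1*(-6)**3 - 37*(-6)**2 + 2*(-6))/(3 - 6) + 614) + 16 = ((6 - 1*(-216) - 37*36 - 12)/(-3) + 614) + 16 = (-(6 + 216 - 1332 - 12)/3 + 614) + 16 = (-1/3*(-1122) + 614) + 16 = (374 + 614) + 16 = 988 + 16 = 1004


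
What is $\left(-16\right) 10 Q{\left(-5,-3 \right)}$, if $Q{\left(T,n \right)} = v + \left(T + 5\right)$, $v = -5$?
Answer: $800$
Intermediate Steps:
$Q{\left(T,n \right)} = T$ ($Q{\left(T,n \right)} = -5 + \left(T + 5\right) = -5 + \left(5 + T\right) = T$)
$\left(-16\right) 10 Q{\left(-5,-3 \right)} = \left(-16\right) 10 \left(-5\right) = \left(-160\right) \left(-5\right) = 800$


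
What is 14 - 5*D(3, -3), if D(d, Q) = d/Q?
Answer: 19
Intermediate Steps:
14 - 5*D(3, -3) = 14 - 15/(-3) = 14 - 15*(-1)/3 = 14 - 5*(-1) = 14 + 5 = 19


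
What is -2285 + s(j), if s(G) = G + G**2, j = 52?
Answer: 471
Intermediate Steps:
-2285 + s(j) = -2285 + 52*(1 + 52) = -2285 + 52*53 = -2285 + 2756 = 471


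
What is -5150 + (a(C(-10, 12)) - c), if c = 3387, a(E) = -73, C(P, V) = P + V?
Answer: -8610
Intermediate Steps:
-5150 + (a(C(-10, 12)) - c) = -5150 + (-73 - 1*3387) = -5150 + (-73 - 3387) = -5150 - 3460 = -8610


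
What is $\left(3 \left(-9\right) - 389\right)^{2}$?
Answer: $173056$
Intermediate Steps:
$\left(3 \left(-9\right) - 389\right)^{2} = \left(-27 - 389\right)^{2} = \left(-416\right)^{2} = 173056$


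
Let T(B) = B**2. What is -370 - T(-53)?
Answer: -3179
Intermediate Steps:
-370 - T(-53) = -370 - 1*(-53)**2 = -370 - 1*2809 = -370 - 2809 = -3179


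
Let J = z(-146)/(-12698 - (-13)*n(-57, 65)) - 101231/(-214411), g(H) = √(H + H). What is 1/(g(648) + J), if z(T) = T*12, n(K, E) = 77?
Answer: 835988489/30615501297 ≈ 0.027306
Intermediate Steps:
g(H) = √2*√H (g(H) = √(2*H) = √2*√H)
z(T) = 12*T
J = 519915693/835988489 (J = (12*(-146))/(-12698 - (-13)*77) - 101231/(-214411) = -1752/(-12698 - 1*(-1001)) - 101231*(-1/214411) = -1752/(-12698 + 1001) + 101231/214411 = -1752/(-11697) + 101231/214411 = -1752*(-1/11697) + 101231/214411 = 584/3899 + 101231/214411 = 519915693/835988489 ≈ 0.62192)
1/(g(648) + J) = 1/(√2*√648 + 519915693/835988489) = 1/(√2*(18*√2) + 519915693/835988489) = 1/(36 + 519915693/835988489) = 1/(30615501297/835988489) = 835988489/30615501297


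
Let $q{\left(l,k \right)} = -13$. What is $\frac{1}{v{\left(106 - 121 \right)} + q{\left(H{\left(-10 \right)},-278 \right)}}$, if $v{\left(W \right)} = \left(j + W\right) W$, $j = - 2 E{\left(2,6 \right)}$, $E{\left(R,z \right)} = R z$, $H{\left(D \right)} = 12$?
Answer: $\frac{1}{572} \approx 0.0017483$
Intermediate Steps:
$j = -24$ ($j = - 2 \cdot 2 \cdot 6 = \left(-2\right) 12 = -24$)
$v{\left(W \right)} = W \left(-24 + W\right)$ ($v{\left(W \right)} = \left(-24 + W\right) W = W \left(-24 + W\right)$)
$\frac{1}{v{\left(106 - 121 \right)} + q{\left(H{\left(-10 \right)},-278 \right)}} = \frac{1}{\left(106 - 121\right) \left(-24 + \left(106 - 121\right)\right) - 13} = \frac{1}{- 15 \left(-24 - 15\right) - 13} = \frac{1}{\left(-15\right) \left(-39\right) - 13} = \frac{1}{585 - 13} = \frac{1}{572}$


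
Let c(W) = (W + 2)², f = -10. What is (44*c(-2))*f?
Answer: 0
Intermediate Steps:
c(W) = (2 + W)²
(44*c(-2))*f = (44*(2 - 2)²)*(-10) = (44*0²)*(-10) = (44*0)*(-10) = 0*(-10) = 0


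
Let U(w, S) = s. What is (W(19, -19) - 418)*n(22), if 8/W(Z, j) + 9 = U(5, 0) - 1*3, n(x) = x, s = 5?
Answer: -64548/7 ≈ -9221.1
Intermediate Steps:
U(w, S) = 5
W(Z, j) = -8/7 (W(Z, j) = 8/(-9 + (5 - 1*3)) = 8/(-9 + (5 - 3)) = 8/(-9 + 2) = 8/(-7) = 8*(-⅐) = -8/7)
(W(19, -19) - 418)*n(22) = (-8/7 - 418)*22 = -2934/7*22 = -64548/7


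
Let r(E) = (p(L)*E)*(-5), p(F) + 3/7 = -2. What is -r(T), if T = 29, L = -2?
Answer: -2465/7 ≈ -352.14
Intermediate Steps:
p(F) = -17/7 (p(F) = -3/7 - 2 = -17/7)
r(E) = 85*E/7 (r(E) = -17*E/7*(-5) = 85*E/7)
-r(T) = -85*29/7 = -1*2465/7 = -2465/7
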